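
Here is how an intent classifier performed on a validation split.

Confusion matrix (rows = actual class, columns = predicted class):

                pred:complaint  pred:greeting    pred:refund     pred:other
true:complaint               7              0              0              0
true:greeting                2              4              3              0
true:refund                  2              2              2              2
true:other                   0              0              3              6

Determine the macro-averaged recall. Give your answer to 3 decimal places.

Per-class recall (TP/(TP+FN)):
  complaint: TP=7, FN=0+0+0=0 → 7/7 = 1.0000
  greeting: TP=4, FN=2+3+0=5 → 4/9 = 0.4444
  refund: TP=2, FN=2+2+2=6 → 2/8 = 0.2500
  other: TP=6, FN=0+0+3=3 → 6/9 = 0.6667
Macro-recall = mean = (1.0000 + 0.4444 + 0.2500 + 0.6667) / 4 = 0.590

0.590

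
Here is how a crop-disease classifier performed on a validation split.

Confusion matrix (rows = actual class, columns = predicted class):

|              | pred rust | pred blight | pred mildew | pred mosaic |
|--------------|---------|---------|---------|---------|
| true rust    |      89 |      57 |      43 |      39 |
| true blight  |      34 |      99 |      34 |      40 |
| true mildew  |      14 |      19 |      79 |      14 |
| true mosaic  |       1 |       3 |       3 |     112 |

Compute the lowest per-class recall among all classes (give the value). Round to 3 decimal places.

Per-class recall (TP/(TP+FN)):
  rust: TP=89, FN=57+43+39=139 → 89/228 = 0.3904
  blight: TP=99, FN=34+34+40=108 → 99/207 = 0.4783
  mildew: TP=79, FN=14+19+14=47 → 79/126 = 0.6270
  mosaic: TP=112, FN=1+3+3=7 → 112/119 = 0.9412
Lowest is class 'rust' with recall = 0.390.

0.390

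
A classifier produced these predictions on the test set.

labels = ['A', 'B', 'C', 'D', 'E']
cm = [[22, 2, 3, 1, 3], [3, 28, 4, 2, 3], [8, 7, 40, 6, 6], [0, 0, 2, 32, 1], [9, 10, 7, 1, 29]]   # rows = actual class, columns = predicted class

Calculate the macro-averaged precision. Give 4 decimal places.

0.6572

Per-class precision (TP/(TP+FP)):
  A: TP=22, FP=3+8+0+9=20 → 22/42 = 0.52381
  B: TP=28, FP=2+7+0+10=19 → 28/47 = 0.59574
  C: TP=40, FP=3+4+2+7=16 → 40/56 = 0.71429
  D: TP=32, FP=1+2+6+1=10 → 32/42 = 0.76190
  E: TP=29, FP=3+3+6+1=13 → 29/42 = 0.69048
Macro-precision = mean = (0.52381 + 0.59574 + 0.71429 + 0.76190 + 0.69048) / 5 = 0.6572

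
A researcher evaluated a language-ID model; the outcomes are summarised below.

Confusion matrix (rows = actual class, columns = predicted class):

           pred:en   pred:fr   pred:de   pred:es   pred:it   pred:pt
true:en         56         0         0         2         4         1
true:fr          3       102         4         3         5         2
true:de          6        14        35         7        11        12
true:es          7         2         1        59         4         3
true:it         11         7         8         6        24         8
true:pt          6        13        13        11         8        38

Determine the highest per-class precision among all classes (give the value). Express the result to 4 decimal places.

Per-class precision (TP/(TP+FP)):
  en: TP=56, FP=3+6+7+11+6=33 → 56/89 = 0.62921
  fr: TP=102, FP=0+14+2+7+13=36 → 102/138 = 0.73913
  de: TP=35, FP=0+4+1+8+13=26 → 35/61 = 0.57377
  es: TP=59, FP=2+3+7+6+11=29 → 59/88 = 0.67045
  it: TP=24, FP=4+5+11+4+8=32 → 24/56 = 0.42857
  pt: TP=38, FP=1+2+12+3+8=26 → 38/64 = 0.59375
Highest is class 'fr' with precision = 0.7391.

0.7391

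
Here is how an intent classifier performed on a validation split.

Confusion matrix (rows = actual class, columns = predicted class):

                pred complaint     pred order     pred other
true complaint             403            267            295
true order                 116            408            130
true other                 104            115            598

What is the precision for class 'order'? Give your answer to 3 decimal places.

0.516

Take TP from the diagonal, FP from the rest of the 'order' prediction marginal, FN from the rest of the 'order' actual marginal.
precision = TP/(TP+FP).
order: TP=408, FP=267+115=382 → 408/790 = 0.5165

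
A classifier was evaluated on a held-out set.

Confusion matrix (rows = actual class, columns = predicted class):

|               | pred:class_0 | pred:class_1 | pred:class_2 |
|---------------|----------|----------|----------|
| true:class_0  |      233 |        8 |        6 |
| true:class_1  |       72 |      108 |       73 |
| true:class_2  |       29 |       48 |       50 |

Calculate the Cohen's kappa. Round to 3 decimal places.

Observed agreement pₒ = trace/N = 391/627 = 0.6236
Expected agreement pₑ = Σ (rowᵢ·colᵢ)/N² = (247·334 + 253·164 + 127·129)/627² = 0.3571
κ = (pₒ − pₑ)/(1 − pₑ) = (0.6236 − 0.3571)/(1 − 0.3571) = 0.415

0.415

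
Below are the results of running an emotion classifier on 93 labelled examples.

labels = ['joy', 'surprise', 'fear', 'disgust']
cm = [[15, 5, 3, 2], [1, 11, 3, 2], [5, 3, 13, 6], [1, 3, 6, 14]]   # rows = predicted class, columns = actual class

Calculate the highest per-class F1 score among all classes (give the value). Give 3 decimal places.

0.638

Per-class F1 score (2·TP/(2·TP+FP+FN)):
  joy: TP=15, FP=5+3+2=10, FN=1+5+1=7 → 30/47 = 0.6383
  surprise: TP=11, FP=1+3+2=6, FN=5+3+3=11 → 22/39 = 0.5641
  fear: TP=13, FP=5+3+6=14, FN=3+3+6=12 → 26/52 = 0.5000
  disgust: TP=14, FP=1+3+6=10, FN=2+2+6=10 → 28/48 = 0.5833
Highest is class 'joy' with F1 score = 0.638.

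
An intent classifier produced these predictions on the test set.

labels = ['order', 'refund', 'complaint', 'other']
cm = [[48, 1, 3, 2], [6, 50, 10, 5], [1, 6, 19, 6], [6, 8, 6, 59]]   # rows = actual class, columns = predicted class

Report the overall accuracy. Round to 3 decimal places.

0.746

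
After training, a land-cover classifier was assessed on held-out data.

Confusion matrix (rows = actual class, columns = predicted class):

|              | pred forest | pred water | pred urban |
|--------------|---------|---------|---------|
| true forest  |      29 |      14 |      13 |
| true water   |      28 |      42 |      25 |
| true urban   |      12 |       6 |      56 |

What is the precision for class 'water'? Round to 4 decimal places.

Take TP from the diagonal, FP from the rest of the 'water' prediction marginal, FN from the rest of the 'water' actual marginal.
precision = TP/(TP+FP).
water: TP=42, FP=14+6=20 → 42/62 = 0.67742

0.6774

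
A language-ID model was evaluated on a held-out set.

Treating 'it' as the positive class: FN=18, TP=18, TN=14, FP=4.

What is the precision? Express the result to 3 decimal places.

0.818

Precision = TP/(TP+FP) = 18/(18+4) = 18/22 = 0.818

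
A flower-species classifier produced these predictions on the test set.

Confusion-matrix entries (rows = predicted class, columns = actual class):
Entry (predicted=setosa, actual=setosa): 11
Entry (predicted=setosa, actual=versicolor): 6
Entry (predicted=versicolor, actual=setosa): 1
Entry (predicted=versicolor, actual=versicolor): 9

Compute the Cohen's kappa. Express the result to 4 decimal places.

Observed agreement pₒ = trace/N = 20/27 = 0.74074
Expected agreement pₑ = Σ (rowᵢ·colᵢ)/N² = (12·17 + 15·10)/27² = 0.48560
κ = (pₒ − pₑ)/(1 − pₑ) = (0.74074 − 0.48560)/(1 − 0.48560) = 0.4960

0.4960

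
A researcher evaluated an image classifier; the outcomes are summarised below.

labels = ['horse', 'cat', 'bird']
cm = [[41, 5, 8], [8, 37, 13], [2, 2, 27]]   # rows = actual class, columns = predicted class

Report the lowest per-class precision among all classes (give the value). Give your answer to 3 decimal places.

Per-class precision (TP/(TP+FP)):
  horse: TP=41, FP=8+2=10 → 41/51 = 0.8039
  cat: TP=37, FP=5+2=7 → 37/44 = 0.8409
  bird: TP=27, FP=8+13=21 → 27/48 = 0.5625
Lowest is class 'bird' with precision = 0.563.

0.563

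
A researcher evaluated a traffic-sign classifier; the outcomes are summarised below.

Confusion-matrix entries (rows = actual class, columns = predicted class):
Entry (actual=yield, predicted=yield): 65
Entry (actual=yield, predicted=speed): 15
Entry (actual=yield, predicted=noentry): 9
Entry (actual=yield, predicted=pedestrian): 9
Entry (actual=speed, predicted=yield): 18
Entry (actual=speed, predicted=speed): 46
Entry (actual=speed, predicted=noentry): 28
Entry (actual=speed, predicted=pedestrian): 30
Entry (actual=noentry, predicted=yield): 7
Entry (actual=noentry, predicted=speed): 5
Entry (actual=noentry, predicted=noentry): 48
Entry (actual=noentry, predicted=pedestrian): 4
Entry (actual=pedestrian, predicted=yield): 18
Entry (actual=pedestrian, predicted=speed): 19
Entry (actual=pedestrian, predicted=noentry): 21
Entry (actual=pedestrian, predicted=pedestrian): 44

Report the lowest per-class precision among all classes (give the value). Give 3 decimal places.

0.453

Per-class precision (TP/(TP+FP)):
  yield: TP=65, FP=18+7+18=43 → 65/108 = 0.6019
  speed: TP=46, FP=15+5+19=39 → 46/85 = 0.5412
  noentry: TP=48, FP=9+28+21=58 → 48/106 = 0.4528
  pedestrian: TP=44, FP=9+30+4=43 → 44/87 = 0.5057
Lowest is class 'noentry' with precision = 0.453.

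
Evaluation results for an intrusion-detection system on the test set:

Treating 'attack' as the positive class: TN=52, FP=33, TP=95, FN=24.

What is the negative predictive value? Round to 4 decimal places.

0.6842

NPV = TN/(TN+FN) = 52/(52+24) = 0.6842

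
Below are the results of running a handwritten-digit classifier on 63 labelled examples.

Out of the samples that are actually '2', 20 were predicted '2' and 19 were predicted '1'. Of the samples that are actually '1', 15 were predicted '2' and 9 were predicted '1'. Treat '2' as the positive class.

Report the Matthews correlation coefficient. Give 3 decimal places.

-0.110

MCC = (TP·TN − FP·FN) / √((TP+FP)(TP+FN)(TN+FP)(TN+FN))
Numerator = 20·9 − 15·19 = -105
Denominator = √(35·39·24·28) = √917280 = 957.7474
MCC = -105 / 957.7474 = -0.110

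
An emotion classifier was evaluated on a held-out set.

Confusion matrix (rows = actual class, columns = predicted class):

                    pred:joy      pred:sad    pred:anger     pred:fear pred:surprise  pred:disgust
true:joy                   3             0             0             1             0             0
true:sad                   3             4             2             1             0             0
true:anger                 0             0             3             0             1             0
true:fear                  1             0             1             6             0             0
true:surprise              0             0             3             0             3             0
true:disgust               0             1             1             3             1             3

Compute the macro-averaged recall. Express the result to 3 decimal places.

Per-class recall (TP/(TP+FN)):
  joy: TP=3, FN=0+0+1+0+0=1 → 3/4 = 0.7500
  sad: TP=4, FN=3+2+1+0+0=6 → 4/10 = 0.4000
  anger: TP=3, FN=0+0+0+1+0=1 → 3/4 = 0.7500
  fear: TP=6, FN=1+0+1+0+0=2 → 6/8 = 0.7500
  surprise: TP=3, FN=0+0+3+0+0=3 → 3/6 = 0.5000
  disgust: TP=3, FN=0+1+1+3+1=6 → 3/9 = 0.3333
Macro-recall = mean = (0.7500 + 0.4000 + 0.7500 + 0.7500 + 0.5000 + 0.3333) / 6 = 0.581

0.581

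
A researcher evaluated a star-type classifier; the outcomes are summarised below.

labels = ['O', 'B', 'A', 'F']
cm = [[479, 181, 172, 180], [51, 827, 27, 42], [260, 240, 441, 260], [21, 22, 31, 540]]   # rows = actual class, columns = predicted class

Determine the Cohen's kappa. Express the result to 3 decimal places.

Observed agreement pₒ = trace/N = 2287/3774 = 0.6060
Expected agreement pₑ = Σ (rowᵢ·colᵢ)/N² = (1012·811 + 947·1270 + 1201·671 + 614·1022)/3774² = 0.2427
κ = (pₒ − pₑ)/(1 − pₑ) = (0.6060 − 0.2427)/(1 − 0.2427) = 0.480

0.480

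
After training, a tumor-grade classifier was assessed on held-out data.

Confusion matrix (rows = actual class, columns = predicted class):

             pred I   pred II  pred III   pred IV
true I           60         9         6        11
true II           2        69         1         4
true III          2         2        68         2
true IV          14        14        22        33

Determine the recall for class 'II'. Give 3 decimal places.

0.908

One-vs-rest for 'II': TP = diagonal; FP = other classes predicted 'II'; FN = 'II' predicted as other.
recall = TP/(TP+FN).
II: TP=69, FN=2+1+4=7 → 69/76 = 0.9079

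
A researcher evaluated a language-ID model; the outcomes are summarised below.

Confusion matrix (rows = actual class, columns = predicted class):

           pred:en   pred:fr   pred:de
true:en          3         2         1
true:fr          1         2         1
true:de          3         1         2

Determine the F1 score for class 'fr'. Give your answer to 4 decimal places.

0.4444

One-vs-rest for 'fr': TP = diagonal; FP = other classes predicted 'fr'; FN = 'fr' predicted as other.
F1 score = 2·TP/(2·TP+FP+FN).
fr: TP=2, FP=2+1=3, FN=1+1=2 → 4/9 = 0.44444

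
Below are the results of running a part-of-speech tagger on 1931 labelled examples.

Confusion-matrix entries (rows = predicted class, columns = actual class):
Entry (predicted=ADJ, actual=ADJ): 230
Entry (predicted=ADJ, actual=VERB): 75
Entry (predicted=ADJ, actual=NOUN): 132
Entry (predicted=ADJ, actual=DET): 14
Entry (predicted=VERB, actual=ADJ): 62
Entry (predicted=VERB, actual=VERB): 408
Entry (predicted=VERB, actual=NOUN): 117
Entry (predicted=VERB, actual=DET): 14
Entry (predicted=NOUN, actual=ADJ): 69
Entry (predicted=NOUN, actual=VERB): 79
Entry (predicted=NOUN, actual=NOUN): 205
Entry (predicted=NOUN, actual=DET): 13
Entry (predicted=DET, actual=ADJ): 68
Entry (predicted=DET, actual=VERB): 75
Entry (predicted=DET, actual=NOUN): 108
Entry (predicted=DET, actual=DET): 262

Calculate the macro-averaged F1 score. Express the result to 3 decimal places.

Per-class F1 score (2·TP/(2·TP+FP+FN)):
  ADJ: TP=230, FP=75+132+14=221, FN=62+69+68=199 → 460/880 = 0.5227
  VERB: TP=408, FP=62+117+14=193, FN=75+79+75=229 → 816/1238 = 0.6591
  NOUN: TP=205, FP=69+79+13=161, FN=132+117+108=357 → 410/928 = 0.4418
  DET: TP=262, FP=68+75+108=251, FN=14+14+13=41 → 524/816 = 0.6422
Macro-F1 score = mean = (0.5227 + 0.6591 + 0.4418 + 0.6422) / 4 = 0.566

0.566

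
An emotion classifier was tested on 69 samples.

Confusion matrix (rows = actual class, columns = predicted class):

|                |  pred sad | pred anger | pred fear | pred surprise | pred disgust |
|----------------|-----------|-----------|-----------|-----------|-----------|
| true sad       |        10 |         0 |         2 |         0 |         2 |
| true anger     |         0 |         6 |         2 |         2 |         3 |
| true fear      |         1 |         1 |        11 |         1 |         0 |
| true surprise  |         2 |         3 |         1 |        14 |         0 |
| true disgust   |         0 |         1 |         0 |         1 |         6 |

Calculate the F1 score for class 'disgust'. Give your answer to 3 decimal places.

Take TP from the diagonal, FP from the rest of the 'disgust' prediction marginal, FN from the rest of the 'disgust' actual marginal.
F1 score = 2·TP/(2·TP+FP+FN).
disgust: TP=6, FP=2+3+0+0=5, FN=0+1+0+1=2 → 12/19 = 0.6316

0.632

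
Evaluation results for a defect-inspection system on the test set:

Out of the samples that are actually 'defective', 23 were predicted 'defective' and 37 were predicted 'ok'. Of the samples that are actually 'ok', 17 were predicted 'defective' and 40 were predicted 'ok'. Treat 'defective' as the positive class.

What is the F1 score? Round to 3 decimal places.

0.460

Precision = TP/(TP+FP) = 23/40 = 0.5750
Recall = TP/(TP+FN) = 23/60 = 0.3833
F1 = 2·TP/(2·TP+FP+FN) = 46/100 = 0.460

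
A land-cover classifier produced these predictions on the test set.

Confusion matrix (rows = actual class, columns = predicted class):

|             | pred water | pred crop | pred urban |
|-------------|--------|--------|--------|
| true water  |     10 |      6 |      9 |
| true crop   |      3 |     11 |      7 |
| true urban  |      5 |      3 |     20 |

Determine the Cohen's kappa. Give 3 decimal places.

Observed agreement pₒ = trace/N = 41/74 = 0.5541
Expected agreement pₑ = Σ (rowᵢ·colᵢ)/N² = (25·18 + 21·20 + 28·36)/74² = 0.3430
κ = (pₒ − pₑ)/(1 − pₑ) = (0.5541 − 0.3430)/(1 − 0.3430) = 0.321

0.321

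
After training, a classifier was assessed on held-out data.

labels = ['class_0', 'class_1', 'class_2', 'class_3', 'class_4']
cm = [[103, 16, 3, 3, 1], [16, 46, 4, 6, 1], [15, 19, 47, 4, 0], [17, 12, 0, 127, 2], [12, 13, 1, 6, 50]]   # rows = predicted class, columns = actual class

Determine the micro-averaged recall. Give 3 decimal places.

0.712

Micro-averaging pools counts across classes: ΣTP=373, ΣFP=151, ΣFN=151.
Micro-recall = TP/(TP+FN) on pooled counts = 0.712 (equals overall accuracy in single-label multiclass).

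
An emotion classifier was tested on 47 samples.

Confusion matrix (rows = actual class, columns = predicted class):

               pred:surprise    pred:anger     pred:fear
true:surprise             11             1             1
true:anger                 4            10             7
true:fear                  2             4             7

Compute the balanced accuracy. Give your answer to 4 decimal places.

0.6203

Balanced accuracy = mean of per-class recall.
  surprise: recall = 11/13 = 0.84615
  anger: recall = 10/21 = 0.47619
  fear: recall = 7/13 = 0.53846
Mean = (0.84615 + 0.47619 + 0.53846) / 3 = 0.6203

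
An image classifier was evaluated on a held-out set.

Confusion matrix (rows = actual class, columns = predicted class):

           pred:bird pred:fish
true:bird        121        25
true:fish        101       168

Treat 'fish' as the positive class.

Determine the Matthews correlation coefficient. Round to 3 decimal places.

0.434

MCC = (TP·TN − FP·FN) / √((TP+FP)(TP+FN)(TN+FP)(TN+FN))
Numerator = 168·121 − 25·101 = 17803
Denominator = √(193·269·146·222) = √1682733804 = 41021.1385
MCC = 17803 / 41021.1385 = 0.434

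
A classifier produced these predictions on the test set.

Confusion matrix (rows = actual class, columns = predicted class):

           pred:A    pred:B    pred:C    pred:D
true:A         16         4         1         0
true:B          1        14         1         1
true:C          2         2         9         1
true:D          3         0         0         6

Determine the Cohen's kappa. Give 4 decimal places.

0.6376

Observed agreement pₒ = trace/N = 45/61 = 0.73770
Expected agreement pₑ = Σ (rowᵢ·colᵢ)/N² = (21·22 + 17·20 + 14·11 + 9·8)/61² = 0.27627
κ = (pₒ − pₑ)/(1 − pₑ) = (0.73770 − 0.27627)/(1 − 0.27627) = 0.6376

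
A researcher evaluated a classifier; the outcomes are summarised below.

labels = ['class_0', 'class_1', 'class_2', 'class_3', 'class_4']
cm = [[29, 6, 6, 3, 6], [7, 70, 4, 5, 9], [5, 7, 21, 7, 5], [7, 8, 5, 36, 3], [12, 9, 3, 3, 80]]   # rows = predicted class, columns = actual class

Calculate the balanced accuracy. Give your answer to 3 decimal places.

Balanced accuracy = mean of per-class recall.
  class_0: recall = 29/60 = 0.4833
  class_1: recall = 70/100 = 0.7000
  class_2: recall = 21/39 = 0.5385
  class_3: recall = 36/54 = 0.6667
  class_4: recall = 80/103 = 0.7767
Mean = (0.4833 + 0.7000 + 0.5385 + 0.6667 + 0.7767) / 5 = 0.633

0.633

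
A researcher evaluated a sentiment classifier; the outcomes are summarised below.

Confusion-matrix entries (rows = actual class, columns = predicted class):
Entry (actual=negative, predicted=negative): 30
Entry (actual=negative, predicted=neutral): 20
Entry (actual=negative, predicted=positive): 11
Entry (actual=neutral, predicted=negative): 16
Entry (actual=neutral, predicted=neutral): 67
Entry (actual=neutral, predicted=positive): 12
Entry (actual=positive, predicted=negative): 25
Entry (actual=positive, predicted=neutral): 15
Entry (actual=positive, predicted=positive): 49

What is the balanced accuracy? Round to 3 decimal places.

0.583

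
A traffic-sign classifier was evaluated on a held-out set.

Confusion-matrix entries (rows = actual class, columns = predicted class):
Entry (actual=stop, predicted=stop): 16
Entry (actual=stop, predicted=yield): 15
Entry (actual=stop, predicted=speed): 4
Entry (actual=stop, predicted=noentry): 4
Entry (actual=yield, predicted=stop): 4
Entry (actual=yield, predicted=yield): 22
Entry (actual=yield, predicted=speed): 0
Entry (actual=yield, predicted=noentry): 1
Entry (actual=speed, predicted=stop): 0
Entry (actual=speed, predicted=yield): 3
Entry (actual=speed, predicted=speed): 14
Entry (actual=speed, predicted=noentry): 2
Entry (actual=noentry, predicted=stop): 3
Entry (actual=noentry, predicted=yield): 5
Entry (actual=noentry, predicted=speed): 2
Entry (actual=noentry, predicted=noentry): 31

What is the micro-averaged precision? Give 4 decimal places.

0.6587

Micro-averaging pools counts across classes: ΣTP=83, ΣFP=43, ΣFN=43.
Micro-precision = TP/(TP+FP) on pooled counts = 0.6587 (equals overall accuracy in single-label multiclass).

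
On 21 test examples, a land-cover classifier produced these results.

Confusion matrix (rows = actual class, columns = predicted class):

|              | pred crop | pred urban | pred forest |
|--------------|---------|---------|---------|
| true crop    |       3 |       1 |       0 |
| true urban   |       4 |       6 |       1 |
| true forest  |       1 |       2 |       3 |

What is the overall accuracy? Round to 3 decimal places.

0.571

Accuracy = trace / total = (3+6+3=12) / 21 = 12/21 = 0.571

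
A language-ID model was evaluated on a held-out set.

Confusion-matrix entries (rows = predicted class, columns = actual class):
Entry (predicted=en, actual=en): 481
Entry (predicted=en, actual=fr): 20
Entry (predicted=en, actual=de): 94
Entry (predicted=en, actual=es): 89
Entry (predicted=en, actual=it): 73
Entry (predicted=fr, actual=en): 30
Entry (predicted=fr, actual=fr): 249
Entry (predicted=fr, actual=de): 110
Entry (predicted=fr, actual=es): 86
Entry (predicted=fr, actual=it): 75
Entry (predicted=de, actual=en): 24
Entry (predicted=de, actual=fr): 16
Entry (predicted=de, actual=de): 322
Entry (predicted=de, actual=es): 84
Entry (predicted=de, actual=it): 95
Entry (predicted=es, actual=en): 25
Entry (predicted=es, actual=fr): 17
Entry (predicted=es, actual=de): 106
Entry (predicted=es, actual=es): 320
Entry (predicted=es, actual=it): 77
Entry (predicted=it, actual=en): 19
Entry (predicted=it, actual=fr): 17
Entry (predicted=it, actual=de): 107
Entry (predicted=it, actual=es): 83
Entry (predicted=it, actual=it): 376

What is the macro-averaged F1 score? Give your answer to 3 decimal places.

0.581

Per-class F1 score (2·TP/(2·TP+FP+FN)):
  en: TP=481, FP=20+94+89+73=276, FN=30+24+25+19=98 → 962/1336 = 0.7201
  fr: TP=249, FP=30+110+86+75=301, FN=20+16+17+17=70 → 498/869 = 0.5731
  de: TP=322, FP=24+16+84+95=219, FN=94+110+106+107=417 → 644/1280 = 0.5031
  es: TP=320, FP=25+17+106+77=225, FN=89+86+84+83=342 → 640/1207 = 0.5302
  it: TP=376, FP=19+17+107+83=226, FN=73+75+95+77=320 → 752/1298 = 0.5794
Macro-F1 score = mean = (0.7201 + 0.5731 + 0.5031 + 0.5302 + 0.5794) / 5 = 0.581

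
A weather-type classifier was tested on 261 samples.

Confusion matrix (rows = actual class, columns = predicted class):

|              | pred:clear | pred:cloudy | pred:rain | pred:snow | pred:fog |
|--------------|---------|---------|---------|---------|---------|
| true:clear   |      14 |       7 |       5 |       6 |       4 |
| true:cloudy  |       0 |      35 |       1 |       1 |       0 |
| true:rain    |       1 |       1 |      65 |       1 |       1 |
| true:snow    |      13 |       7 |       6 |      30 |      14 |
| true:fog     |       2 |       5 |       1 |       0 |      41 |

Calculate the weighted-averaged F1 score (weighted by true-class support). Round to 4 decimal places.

0.6904

Per-class F1 score (2·TP/(2·TP+FP+FN)):
  clear: TP=14, FP=0+1+13+2=16, FN=7+5+6+4=22 → 28/66 = 0.42424
  cloudy: TP=35, FP=7+1+7+5=20, FN=0+1+1+0=2 → 70/92 = 0.76087
  rain: TP=65, FP=5+1+6+1=13, FN=1+1+1+1=4 → 130/147 = 0.88435
  snow: TP=30, FP=6+1+1+0=8, FN=13+7+6+14=40 → 60/108 = 0.55556
  fog: TP=41, FP=4+0+1+14=19, FN=2+5+1+0=8 → 82/109 = 0.75229
Weighted-F1 score = Σ (supportᵢ/N)·F1 scoreᵢ with N=261: (36/261)·0.42424 + (37/261)·0.76087 + (69/261)·0.88435 + (70/261)·0.55556 + (49/261)·0.75229 = 0.6904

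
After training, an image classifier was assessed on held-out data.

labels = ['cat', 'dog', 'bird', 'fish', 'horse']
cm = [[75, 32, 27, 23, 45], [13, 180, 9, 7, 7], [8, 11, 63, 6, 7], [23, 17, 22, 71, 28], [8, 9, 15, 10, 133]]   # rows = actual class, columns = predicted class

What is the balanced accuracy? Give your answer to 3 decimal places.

0.614

Balanced accuracy = mean of per-class recall.
  cat: recall = 75/202 = 0.3713
  dog: recall = 180/216 = 0.8333
  bird: recall = 63/95 = 0.6632
  fish: recall = 71/161 = 0.4410
  horse: recall = 133/175 = 0.7600
Mean = (0.3713 + 0.8333 + 0.6632 + 0.4410 + 0.7600) / 5 = 0.614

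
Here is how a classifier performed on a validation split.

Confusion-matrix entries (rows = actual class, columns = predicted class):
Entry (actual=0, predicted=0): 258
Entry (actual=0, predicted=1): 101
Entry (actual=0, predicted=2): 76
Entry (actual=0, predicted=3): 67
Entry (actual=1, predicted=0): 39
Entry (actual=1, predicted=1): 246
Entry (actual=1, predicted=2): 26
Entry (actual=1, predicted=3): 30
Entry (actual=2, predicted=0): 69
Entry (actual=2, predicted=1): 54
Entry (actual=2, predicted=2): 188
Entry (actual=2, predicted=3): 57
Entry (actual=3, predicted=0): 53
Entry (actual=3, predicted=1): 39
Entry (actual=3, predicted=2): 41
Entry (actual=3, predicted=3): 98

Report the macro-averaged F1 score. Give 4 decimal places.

Per-class F1 score (2·TP/(2·TP+FP+FN)):
  0: TP=258, FP=39+69+53=161, FN=101+76+67=244 → 516/921 = 0.56026
  1: TP=246, FP=101+54+39=194, FN=39+26+30=95 → 492/781 = 0.62996
  2: TP=188, FP=76+26+41=143, FN=69+54+57=180 → 376/699 = 0.53791
  3: TP=98, FP=67+30+57=154, FN=53+39+41=133 → 196/483 = 0.40580
Macro-F1 score = mean = (0.56026 + 0.62996 + 0.53791 + 0.40580) / 4 = 0.5335

0.5335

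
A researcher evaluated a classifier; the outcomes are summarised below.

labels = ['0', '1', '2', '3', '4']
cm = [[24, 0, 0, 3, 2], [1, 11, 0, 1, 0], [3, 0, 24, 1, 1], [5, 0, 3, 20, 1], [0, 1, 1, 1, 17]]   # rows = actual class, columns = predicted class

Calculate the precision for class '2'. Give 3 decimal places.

Take TP from the diagonal, FP from the rest of the '2' prediction marginal, FN from the rest of the '2' actual marginal.
precision = TP/(TP+FP).
2: TP=24, FP=0+0+3+1=4 → 24/28 = 0.8571

0.857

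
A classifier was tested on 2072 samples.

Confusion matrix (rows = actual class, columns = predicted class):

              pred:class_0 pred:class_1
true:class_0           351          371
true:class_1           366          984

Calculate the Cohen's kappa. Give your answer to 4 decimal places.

0.2154

Observed agreement pₒ = trace/N = 1335/2072 = 0.64431
Expected agreement pₑ = Σ (rowᵢ·colᵢ)/N² = (722·717 + 1350·1355)/2072² = 0.54666
κ = (pₒ − pₑ)/(1 − pₑ) = (0.64431 − 0.54666)/(1 − 0.54666) = 0.2154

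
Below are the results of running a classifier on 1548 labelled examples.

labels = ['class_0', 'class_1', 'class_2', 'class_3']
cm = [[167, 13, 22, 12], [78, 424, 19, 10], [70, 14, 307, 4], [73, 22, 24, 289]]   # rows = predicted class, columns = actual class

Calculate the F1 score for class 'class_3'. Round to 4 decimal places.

One-vs-rest for 'class_3': TP = diagonal; FP = other classes predicted 'class_3'; FN = 'class_3' predicted as other.
F1 score = 2·TP/(2·TP+FP+FN).
class_3: TP=289, FP=73+22+24=119, FN=12+10+4=26 → 578/723 = 0.79945

0.7994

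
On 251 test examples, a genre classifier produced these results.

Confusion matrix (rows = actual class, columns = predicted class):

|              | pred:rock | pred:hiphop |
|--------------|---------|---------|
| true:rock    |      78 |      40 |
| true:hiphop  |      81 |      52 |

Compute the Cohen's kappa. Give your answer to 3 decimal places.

0.051

Observed agreement pₒ = trace/N = 130/251 = 0.5179
Expected agreement pₑ = Σ (rowᵢ·colᵢ)/N² = (118·159 + 133·92)/251² = 0.4920
κ = (pₒ − pₑ)/(1 − pₑ) = (0.5179 − 0.4920)/(1 − 0.4920) = 0.051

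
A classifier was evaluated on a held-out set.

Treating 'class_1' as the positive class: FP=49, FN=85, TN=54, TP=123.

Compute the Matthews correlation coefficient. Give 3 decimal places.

0.109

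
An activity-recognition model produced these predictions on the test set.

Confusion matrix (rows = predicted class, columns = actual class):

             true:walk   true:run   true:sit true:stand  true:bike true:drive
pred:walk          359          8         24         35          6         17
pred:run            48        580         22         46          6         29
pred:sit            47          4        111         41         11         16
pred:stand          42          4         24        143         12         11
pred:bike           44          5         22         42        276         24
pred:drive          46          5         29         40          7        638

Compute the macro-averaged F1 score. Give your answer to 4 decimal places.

Per-class F1 score (2·TP/(2·TP+FP+FN)):
  walk: TP=359, FP=8+24+35+6+17=90, FN=48+47+42+44+46=227 → 718/1035 = 0.69372
  run: TP=580, FP=48+22+46+6+29=151, FN=8+4+4+5+5=26 → 1160/1337 = 0.86761
  sit: TP=111, FP=47+4+41+11+16=119, FN=24+22+24+22+29=121 → 222/462 = 0.48052
  stand: TP=143, FP=42+4+24+12+11=93, FN=35+46+41+42+40=204 → 286/583 = 0.49057
  bike: TP=276, FP=44+5+22+42+24=137, FN=6+6+11+12+7=42 → 552/731 = 0.75513
  drive: TP=638, FP=46+5+29+40+7=127, FN=17+29+16+11+24=97 → 1276/1500 = 0.85067
Macro-F1 score = mean = (0.69372 + 0.86761 + 0.48052 + 0.49057 + 0.75513 + 0.85067) / 6 = 0.6897

0.6897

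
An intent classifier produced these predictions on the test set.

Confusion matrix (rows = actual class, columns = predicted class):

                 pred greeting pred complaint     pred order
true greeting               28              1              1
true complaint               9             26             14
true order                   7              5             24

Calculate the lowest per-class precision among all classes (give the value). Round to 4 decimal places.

0.6154

Per-class precision (TP/(TP+FP)):
  greeting: TP=28, FP=9+7=16 → 28/44 = 0.63636
  complaint: TP=26, FP=1+5=6 → 26/32 = 0.81250
  order: TP=24, FP=1+14=15 → 24/39 = 0.61538
Lowest is class 'order' with precision = 0.6154.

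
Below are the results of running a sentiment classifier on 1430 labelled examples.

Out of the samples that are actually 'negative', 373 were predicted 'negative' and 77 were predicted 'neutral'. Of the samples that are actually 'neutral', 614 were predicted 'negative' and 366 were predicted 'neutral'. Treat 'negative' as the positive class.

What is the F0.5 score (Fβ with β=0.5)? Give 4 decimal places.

Fβ = (1+β²)·TP / ((1+β²)·TP + β²·FN + FP), with β²=1/4
= 1.25·373 / (1.25·373 + 0.25·77 + 614) = 0.4241

0.4241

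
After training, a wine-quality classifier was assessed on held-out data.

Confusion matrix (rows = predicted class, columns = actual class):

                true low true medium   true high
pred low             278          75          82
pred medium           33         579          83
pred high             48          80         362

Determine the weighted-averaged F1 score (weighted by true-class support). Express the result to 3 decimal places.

Per-class F1 score (2·TP/(2·TP+FP+FN)):
  low: TP=278, FP=75+82=157, FN=33+48=81 → 556/794 = 0.7003
  medium: TP=579, FP=33+83=116, FN=75+80=155 → 1158/1429 = 0.8104
  high: TP=362, FP=48+80=128, FN=82+83=165 → 724/1017 = 0.7119
Weighted-F1 score = Σ (supportᵢ/N)·F1 scoreᵢ with N=1620: (359/1620)·0.7003 + (734/1620)·0.8104 + (527/1620)·0.7119 = 0.754

0.754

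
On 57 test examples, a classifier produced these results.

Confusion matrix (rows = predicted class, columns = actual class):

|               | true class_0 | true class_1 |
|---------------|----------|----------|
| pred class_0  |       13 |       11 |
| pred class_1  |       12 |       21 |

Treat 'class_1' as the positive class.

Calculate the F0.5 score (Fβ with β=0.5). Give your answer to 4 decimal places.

0.6402

Fβ = (1+β²)·TP / ((1+β²)·TP + β²·FN + FP), with β²=1/4
= 1.25·21 / (1.25·21 + 0.25·11 + 12) = 0.6402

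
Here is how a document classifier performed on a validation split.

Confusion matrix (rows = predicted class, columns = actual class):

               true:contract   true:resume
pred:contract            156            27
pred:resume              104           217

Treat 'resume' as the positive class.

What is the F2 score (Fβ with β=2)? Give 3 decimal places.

Fβ = (1+β²)·TP / ((1+β²)·TP + β²·FN + FP), with β²=4
= 5·217 / (5·217 + 4·27 + 104) = 0.837

0.837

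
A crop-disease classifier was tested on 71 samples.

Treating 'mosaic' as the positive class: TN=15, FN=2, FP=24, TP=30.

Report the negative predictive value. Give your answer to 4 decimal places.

NPV = TN/(TN+FN) = 15/(15+2) = 0.8824

0.8824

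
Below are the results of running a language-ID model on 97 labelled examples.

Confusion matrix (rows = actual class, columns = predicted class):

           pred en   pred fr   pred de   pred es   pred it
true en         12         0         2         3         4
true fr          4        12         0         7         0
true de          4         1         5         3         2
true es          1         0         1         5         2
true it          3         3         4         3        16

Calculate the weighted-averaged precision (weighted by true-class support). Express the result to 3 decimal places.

0.572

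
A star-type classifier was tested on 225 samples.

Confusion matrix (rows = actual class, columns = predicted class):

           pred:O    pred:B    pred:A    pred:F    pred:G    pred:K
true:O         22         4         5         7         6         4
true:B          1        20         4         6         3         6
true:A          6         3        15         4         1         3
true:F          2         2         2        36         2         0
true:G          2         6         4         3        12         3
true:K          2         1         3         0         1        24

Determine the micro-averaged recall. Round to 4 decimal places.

0.5733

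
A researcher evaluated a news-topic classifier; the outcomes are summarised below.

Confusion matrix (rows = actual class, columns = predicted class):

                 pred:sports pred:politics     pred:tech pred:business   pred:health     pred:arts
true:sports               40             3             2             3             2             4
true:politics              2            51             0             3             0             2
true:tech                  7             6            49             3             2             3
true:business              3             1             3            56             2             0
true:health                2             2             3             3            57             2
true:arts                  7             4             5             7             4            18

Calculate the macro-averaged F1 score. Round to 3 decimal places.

Per-class F1 score (2·TP/(2·TP+FP+FN)):
  sports: TP=40, FP=2+7+3+2+7=21, FN=3+2+3+2+4=14 → 80/115 = 0.6957
  politics: TP=51, FP=3+6+1+2+4=16, FN=2+0+3+0+2=7 → 102/125 = 0.8160
  tech: TP=49, FP=2+0+3+3+5=13, FN=7+6+3+2+3=21 → 98/132 = 0.7424
  business: TP=56, FP=3+3+3+3+7=19, FN=3+1+3+2+0=9 → 112/140 = 0.8000
  health: TP=57, FP=2+0+2+2+4=10, FN=2+2+3+3+2=12 → 114/136 = 0.8382
  arts: TP=18, FP=4+2+3+0+2=11, FN=7+4+5+7+4=27 → 36/74 = 0.4865
Macro-F1 score = mean = (0.6957 + 0.8160 + 0.7424 + 0.8000 + 0.8382 + 0.4865) / 6 = 0.730

0.730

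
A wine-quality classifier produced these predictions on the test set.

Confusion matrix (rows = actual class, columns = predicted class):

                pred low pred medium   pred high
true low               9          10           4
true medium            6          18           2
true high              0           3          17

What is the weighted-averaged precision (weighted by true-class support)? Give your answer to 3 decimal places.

0.633

Per-class precision (TP/(TP+FP)):
  low: TP=9, FP=6+0=6 → 9/15 = 0.6000
  medium: TP=18, FP=10+3=13 → 18/31 = 0.5806
  high: TP=17, FP=4+2=6 → 17/23 = 0.7391
Weighted-precision = Σ (supportᵢ/N)·precisionᵢ with N=69: (23/69)·0.6000 + (26/69)·0.5806 + (20/69)·0.7391 = 0.633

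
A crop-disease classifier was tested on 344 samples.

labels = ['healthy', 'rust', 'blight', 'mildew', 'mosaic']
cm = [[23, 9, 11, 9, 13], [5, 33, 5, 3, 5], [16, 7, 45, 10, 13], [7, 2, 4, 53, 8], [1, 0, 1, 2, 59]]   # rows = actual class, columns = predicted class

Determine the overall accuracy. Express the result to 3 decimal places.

0.619

Accuracy = trace / total = (23+33+45+53+59=213) / 344 = 213/344 = 0.619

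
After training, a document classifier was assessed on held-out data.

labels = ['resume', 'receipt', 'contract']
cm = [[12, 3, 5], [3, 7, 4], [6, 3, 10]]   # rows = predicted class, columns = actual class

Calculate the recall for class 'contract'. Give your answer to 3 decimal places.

One-vs-rest for 'contract': TP = diagonal; FP = other classes predicted 'contract'; FN = 'contract' predicted as other.
recall = TP/(TP+FN).
contract: TP=10, FN=5+4=9 → 10/19 = 0.5263

0.526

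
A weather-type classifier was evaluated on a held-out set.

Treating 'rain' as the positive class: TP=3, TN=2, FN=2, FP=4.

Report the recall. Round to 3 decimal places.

Recall = TP/(TP+FN) = 3/(3+2) = 3/5 = 0.600

0.600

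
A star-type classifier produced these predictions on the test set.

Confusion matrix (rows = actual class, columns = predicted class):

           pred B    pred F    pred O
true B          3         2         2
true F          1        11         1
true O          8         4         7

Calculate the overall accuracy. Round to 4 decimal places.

0.5385

Accuracy = trace / total = (3+11+7=21) / 39 = 21/39 = 0.5385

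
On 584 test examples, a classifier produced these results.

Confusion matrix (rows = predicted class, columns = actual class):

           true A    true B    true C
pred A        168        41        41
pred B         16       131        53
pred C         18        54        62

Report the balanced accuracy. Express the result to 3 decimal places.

0.603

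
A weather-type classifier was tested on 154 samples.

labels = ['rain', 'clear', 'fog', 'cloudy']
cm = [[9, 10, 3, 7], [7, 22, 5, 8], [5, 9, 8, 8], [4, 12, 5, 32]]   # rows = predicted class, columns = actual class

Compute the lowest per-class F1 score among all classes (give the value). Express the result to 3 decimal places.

Per-class F1 score (2·TP/(2·TP+FP+FN)):
  rain: TP=9, FP=10+3+7=20, FN=7+5+4=16 → 18/54 = 0.3333
  clear: TP=22, FP=7+5+8=20, FN=10+9+12=31 → 44/95 = 0.4632
  fog: TP=8, FP=5+9+8=22, FN=3+5+5=13 → 16/51 = 0.3137
  cloudy: TP=32, FP=4+12+5=21, FN=7+8+8=23 → 64/108 = 0.5926
Lowest is class 'fog' with F1 score = 0.314.

0.314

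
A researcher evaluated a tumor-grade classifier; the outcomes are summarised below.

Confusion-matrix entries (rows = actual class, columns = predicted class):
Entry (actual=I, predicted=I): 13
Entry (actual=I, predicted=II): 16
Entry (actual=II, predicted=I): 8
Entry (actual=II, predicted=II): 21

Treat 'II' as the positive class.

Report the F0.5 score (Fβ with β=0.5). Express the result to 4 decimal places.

0.5932

Fβ = (1+β²)·TP / ((1+β²)·TP + β²·FN + FP), with β²=1/4
= 1.25·21 / (1.25·21 + 0.25·8 + 16) = 0.5932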